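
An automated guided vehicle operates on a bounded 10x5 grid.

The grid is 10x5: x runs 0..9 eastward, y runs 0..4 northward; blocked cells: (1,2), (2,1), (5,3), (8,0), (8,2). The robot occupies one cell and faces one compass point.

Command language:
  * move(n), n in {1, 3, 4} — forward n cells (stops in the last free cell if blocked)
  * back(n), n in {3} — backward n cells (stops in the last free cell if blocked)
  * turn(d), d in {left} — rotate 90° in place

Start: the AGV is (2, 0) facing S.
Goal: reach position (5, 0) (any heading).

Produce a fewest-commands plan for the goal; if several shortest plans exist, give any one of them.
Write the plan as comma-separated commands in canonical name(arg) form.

turn(left), move(3)

from: (2, 0) facing S
step 1 (turn(left)): (2, 0) facing E
step 2 (move(3)): (5, 0) facing E
minimal: 2 command(s), checked below 2.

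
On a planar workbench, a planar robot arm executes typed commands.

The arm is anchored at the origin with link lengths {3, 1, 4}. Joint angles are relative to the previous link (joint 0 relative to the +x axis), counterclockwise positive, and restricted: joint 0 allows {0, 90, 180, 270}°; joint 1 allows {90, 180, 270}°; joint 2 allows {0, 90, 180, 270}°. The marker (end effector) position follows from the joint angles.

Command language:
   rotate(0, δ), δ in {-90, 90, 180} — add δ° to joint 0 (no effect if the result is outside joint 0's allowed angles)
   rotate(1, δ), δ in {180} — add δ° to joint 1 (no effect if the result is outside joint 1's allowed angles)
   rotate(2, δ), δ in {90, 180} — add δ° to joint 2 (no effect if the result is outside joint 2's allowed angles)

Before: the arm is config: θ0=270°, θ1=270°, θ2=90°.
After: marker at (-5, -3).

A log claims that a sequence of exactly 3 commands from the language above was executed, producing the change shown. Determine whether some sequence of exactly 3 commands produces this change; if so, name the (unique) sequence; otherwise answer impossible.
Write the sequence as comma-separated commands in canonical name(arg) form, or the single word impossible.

start: config: θ0=270°, θ1=270°, θ2=90°
1. rotate(2, 90) → config: θ0=270°, θ1=270°, θ2=180°
2. rotate(2, 90) → config: θ0=270°, θ1=270°, θ2=270°
3. rotate(2, 90) → config: θ0=270°, θ1=270°, θ2=0°
uniquely the one of 216 3-step routes that fits.

rotate(2, 90), rotate(2, 90), rotate(2, 90)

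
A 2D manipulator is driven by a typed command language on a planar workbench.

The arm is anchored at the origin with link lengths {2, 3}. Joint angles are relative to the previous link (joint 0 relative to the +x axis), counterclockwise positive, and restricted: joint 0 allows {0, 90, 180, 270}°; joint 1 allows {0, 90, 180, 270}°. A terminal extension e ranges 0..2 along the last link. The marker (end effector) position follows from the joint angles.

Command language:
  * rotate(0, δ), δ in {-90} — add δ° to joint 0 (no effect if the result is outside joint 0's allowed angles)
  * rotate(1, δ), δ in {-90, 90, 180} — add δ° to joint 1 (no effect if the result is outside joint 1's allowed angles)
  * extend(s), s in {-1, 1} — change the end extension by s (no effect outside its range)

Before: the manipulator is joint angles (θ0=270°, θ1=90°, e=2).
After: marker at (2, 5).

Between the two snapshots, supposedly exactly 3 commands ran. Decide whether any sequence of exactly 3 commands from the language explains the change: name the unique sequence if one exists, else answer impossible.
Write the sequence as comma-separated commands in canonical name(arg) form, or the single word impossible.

t0: joint angles (θ0=270°, θ1=90°, e=2)
step 1 (rotate(0, -90)): joint angles (θ0=180°, θ1=90°, e=2)
step 2 (rotate(0, -90)): joint angles (θ0=90°, θ1=90°, e=2)
step 3 (rotate(0, -90)): joint angles (θ0=0°, θ1=90°, e=2)
no other 3-command option fits: unique.

rotate(0, -90), rotate(0, -90), rotate(0, -90)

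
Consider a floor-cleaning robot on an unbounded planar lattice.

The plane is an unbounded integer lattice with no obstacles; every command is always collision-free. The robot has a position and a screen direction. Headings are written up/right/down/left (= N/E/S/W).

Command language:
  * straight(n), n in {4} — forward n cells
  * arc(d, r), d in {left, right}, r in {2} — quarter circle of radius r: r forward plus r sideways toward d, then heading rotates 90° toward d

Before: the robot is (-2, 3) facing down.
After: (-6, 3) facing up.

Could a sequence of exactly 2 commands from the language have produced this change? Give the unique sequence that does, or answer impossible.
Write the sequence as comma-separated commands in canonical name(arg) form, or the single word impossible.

key: position moved to (-6,3) AND the heading swung to N — translation plus rotation needed
start: (-2, 3) facing down
t=1 arc(right, 2) ⇒ (-4, 1) facing left
t=2 arc(right, 2) ⇒ (-6, 3) facing up
all 9 alternatives checked — unique.

arc(right, 2), arc(right, 2)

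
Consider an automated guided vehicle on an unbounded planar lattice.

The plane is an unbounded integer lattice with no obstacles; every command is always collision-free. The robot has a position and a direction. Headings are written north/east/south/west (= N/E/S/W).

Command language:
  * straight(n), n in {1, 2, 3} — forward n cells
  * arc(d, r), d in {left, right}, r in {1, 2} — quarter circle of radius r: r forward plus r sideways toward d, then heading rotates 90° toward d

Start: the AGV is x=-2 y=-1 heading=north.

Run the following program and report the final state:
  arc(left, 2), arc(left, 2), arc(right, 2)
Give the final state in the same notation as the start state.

start: x=-2 y=-1 heading=north
[1] after arc(left, 2): x=-4 y=1 heading=west
[2] after arc(left, 2): x=-6 y=-1 heading=south
[3] after arc(right, 2): x=-8 y=-3 heading=west

x=-8 y=-3 heading=west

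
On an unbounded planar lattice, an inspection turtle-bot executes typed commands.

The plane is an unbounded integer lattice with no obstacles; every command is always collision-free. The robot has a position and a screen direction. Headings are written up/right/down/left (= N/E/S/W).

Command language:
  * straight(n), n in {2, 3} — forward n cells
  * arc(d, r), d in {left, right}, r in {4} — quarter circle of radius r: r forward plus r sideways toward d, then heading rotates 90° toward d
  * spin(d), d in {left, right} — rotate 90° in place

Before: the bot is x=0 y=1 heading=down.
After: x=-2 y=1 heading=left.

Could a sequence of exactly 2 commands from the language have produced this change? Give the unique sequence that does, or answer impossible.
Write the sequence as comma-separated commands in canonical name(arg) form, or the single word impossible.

key: running straight(2) before spin(right) would end elsewhere — order is forced
from: x=0 y=1 heading=down
1. spin(right) → x=0 y=1 heading=left
2. straight(2) → x=-2 y=1 heading=left
all 36 alternatives checked — unique.

spin(right), straight(2)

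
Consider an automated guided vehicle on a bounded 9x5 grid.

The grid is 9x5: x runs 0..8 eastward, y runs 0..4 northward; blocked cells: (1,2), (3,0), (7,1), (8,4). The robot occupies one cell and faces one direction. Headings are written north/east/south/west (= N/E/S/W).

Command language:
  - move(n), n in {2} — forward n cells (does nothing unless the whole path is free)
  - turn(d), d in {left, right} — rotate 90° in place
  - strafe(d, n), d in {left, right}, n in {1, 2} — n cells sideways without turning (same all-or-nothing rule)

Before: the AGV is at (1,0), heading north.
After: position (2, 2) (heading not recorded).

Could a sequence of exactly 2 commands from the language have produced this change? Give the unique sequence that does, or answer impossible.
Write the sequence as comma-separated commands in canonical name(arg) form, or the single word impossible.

key: running move(2) before strafe(right, 1) would end elsewhere — order is forced
begin: at (1,0), heading north
step 1 (strafe(right, 1)): at (2,0), heading north
step 2 (move(2)): at (2,2), heading north
no other 2-command option fits: unique.

strafe(right, 1), move(2)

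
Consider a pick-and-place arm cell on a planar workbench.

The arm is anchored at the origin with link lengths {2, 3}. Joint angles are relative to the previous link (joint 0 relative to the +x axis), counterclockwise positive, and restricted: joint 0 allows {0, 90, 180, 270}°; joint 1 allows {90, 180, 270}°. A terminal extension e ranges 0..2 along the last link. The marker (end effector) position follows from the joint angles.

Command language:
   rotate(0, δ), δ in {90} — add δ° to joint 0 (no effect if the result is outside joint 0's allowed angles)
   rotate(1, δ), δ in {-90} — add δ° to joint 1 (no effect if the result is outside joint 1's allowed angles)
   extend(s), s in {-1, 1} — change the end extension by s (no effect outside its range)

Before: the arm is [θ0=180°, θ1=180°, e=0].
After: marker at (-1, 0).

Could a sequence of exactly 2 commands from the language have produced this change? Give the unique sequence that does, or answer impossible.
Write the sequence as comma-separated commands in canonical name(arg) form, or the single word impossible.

rotate(0, 90), rotate(0, 90)

initial: [θ0=180°, θ1=180°, e=0]
t=1 rotate(0, 90) ⇒ [θ0=270°, θ1=180°, e=0]
t=2 rotate(0, 90) ⇒ [θ0=0°, θ1=180°, e=0]
no other 2-command option fits: unique.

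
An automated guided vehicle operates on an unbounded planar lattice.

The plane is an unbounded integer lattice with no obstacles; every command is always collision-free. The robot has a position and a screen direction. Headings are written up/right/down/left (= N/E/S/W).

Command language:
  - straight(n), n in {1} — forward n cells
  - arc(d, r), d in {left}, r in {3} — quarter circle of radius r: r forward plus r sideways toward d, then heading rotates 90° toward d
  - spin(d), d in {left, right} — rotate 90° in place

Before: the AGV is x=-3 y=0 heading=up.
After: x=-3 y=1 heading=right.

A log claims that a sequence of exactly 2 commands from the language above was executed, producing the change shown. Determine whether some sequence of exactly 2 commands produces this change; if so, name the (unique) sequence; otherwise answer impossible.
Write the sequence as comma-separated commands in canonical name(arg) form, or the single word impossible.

key: order matters: swapping straight(1) and spin(right) lands elsewhere
start: x=-3 y=0 heading=up
step 1 (straight(1)): x=-3 y=1 heading=up
step 2 (spin(right)): x=-3 y=1 heading=right
all 16 alternatives checked — unique.

straight(1), spin(right)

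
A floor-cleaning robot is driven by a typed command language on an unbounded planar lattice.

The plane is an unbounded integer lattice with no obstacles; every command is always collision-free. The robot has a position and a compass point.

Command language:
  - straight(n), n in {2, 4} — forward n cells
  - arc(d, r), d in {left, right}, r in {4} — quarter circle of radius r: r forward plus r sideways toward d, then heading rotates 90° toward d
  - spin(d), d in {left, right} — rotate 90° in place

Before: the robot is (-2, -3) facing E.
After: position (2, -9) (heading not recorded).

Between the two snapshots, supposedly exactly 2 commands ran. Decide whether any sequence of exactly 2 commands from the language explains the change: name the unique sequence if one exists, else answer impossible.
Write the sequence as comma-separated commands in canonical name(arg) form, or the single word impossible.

arc(right, 4), straight(2)

key: running straight(2) before arc(right, 4) would end elsewhere — order is forced
t0: (-2, -3) facing E
[1] after arc(right, 4): (2, -7) facing S
[2] after straight(2): (2, -9) facing S
no rival 2-sequence matches.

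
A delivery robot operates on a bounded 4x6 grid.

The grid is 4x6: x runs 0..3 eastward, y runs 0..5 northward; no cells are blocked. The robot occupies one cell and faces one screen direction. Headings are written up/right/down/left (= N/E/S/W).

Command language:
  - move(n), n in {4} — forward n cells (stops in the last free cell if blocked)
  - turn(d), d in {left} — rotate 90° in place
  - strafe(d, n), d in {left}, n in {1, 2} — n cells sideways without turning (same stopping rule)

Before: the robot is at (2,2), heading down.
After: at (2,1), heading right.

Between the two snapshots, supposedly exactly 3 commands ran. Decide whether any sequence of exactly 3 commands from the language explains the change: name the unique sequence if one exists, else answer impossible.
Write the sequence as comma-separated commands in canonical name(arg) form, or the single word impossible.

move(4), turn(left), strafe(left, 1)

key: cell and facing (now E) both changed — the 3 commands mix motion and turning
begin: at (2,2), heading down
step 1 (move(4)): at (2,0), heading down
step 2 (turn(left)): at (2,0), heading right
step 3 (strafe(left, 1)): at (2,1), heading right
no rival 3-sequence matches.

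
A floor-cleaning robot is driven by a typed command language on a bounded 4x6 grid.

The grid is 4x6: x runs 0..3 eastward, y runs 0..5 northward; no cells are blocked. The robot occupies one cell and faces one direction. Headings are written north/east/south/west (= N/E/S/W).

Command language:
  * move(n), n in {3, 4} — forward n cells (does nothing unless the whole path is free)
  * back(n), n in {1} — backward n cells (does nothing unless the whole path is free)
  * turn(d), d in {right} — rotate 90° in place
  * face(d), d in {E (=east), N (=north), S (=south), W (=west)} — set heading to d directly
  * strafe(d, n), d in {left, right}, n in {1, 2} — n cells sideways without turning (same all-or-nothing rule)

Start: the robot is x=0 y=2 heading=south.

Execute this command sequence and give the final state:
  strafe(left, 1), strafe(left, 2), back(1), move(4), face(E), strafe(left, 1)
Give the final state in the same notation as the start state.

from: x=0 y=2 heading=south
[1] after strafe(left, 1): x=1 y=2 heading=south
[2] after strafe(left, 2): x=3 y=2 heading=south
[3] after back(1): x=3 y=3 heading=south
[4] after move(4): x=3 y=3 heading=south
[5] after face(E): x=3 y=3 heading=east
[6] after strafe(left, 1): x=3 y=4 heading=east

x=3 y=4 heading=east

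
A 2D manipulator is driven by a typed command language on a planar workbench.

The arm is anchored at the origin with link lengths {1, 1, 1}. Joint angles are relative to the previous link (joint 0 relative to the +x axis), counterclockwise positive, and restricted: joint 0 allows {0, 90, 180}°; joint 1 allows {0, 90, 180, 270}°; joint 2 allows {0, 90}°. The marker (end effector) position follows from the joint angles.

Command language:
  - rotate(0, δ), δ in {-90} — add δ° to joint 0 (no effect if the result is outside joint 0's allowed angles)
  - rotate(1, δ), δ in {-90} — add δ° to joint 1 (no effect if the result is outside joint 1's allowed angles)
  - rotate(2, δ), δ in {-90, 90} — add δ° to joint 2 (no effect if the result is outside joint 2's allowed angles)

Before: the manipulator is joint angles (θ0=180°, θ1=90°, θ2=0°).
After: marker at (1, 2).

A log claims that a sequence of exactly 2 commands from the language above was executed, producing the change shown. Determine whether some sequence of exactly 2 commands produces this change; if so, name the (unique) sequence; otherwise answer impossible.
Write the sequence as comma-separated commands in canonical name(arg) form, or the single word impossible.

initial: joint angles (θ0=180°, θ1=90°, θ2=0°)
t=1 rotate(0, -90) ⇒ joint angles (θ0=90°, θ1=90°, θ2=0°)
t=2 rotate(0, -90) ⇒ joint angles (θ0=0°, θ1=90°, θ2=0°)
no rival 2-sequence matches.

rotate(0, -90), rotate(0, -90)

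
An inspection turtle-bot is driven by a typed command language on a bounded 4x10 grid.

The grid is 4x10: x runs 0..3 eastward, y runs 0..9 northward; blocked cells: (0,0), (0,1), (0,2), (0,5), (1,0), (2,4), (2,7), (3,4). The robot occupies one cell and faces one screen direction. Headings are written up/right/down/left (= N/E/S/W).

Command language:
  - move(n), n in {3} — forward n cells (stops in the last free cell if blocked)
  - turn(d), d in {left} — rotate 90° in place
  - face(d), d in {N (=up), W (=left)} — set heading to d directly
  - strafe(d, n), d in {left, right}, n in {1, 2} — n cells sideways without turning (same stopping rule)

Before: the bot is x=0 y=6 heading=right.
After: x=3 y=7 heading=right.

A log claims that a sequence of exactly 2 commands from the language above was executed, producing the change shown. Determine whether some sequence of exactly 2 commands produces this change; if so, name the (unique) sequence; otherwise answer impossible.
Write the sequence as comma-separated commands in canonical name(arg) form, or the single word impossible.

move(3), strafe(left, 1)

key: still facing E at the end — nothing in the sequence rotates
initial: x=0 y=6 heading=right
step 1 (move(3)): x=3 y=6 heading=right
step 2 (strafe(left, 1)): x=3 y=7 heading=right
uniquely the one of 64 2-step routes that fits.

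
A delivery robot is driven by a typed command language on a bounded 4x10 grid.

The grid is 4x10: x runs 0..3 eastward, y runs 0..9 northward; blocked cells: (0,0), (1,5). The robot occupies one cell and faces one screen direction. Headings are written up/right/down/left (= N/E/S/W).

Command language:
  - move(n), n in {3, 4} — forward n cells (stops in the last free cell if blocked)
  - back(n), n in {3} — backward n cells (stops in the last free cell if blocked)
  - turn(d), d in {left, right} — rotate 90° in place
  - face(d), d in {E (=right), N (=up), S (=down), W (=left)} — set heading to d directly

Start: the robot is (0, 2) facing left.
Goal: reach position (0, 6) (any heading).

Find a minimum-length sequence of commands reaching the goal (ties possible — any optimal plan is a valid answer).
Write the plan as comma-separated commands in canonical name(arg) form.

turn(right), move(4)

from: (0, 2) facing left
step 1 (turn(right)): (0, 2) facing up
step 2 (move(4)): (0, 6) facing up
minimal: 2 command(s), checked below 2.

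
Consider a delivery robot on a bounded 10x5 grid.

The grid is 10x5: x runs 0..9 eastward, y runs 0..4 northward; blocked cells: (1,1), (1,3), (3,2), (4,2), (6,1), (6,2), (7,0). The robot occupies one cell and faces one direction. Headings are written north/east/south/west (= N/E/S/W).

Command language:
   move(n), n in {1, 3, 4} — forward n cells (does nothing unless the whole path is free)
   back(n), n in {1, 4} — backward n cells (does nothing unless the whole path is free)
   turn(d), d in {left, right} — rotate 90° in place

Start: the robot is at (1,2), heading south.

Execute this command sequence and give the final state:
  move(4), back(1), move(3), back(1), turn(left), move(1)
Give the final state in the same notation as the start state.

at (2,2), heading east

initial: at (1,2), heading south
step 1 (move(4)): at (1,2), heading south
step 2 (back(1)): at (1,2), heading south
step 3 (move(3)): at (1,2), heading south
step 4 (back(1)): at (1,2), heading south
step 5 (turn(left)): at (1,2), heading east
step 6 (move(1)): at (2,2), heading east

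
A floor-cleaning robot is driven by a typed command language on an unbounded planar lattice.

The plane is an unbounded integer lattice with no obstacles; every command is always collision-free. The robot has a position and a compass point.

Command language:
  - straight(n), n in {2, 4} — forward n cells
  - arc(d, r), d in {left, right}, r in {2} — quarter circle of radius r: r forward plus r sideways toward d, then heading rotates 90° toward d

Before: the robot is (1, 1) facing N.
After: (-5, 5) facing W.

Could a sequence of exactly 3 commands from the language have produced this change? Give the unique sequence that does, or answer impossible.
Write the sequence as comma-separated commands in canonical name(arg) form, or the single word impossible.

key: position moved to (-5,5) AND the heading swung to W — translation plus rotation needed
from: (1, 1) facing N
1. straight(2) → (1, 3) facing N
2. arc(left, 2) → (-1, 5) facing W
3. straight(4) → (-5, 5) facing W
uniquely the one of 64 3-step routes that fits.

straight(2), arc(left, 2), straight(4)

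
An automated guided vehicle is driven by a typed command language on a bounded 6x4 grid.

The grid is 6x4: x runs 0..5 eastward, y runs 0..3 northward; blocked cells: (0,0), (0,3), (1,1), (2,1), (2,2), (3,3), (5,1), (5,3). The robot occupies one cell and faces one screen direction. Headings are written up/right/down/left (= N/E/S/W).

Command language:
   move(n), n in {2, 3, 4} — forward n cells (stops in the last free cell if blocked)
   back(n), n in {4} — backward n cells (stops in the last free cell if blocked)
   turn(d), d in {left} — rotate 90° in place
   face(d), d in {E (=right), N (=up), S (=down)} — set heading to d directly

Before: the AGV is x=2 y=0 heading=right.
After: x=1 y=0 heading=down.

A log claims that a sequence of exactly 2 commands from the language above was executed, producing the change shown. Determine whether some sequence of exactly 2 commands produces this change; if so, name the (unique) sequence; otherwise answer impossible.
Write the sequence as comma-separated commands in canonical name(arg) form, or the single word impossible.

key: order matters: swapping back(4) and face(S) lands elsewhere
from: x=2 y=0 heading=right
1. back(4) → x=1 y=0 heading=right
2. face(S) → x=1 y=0 heading=down
all 64 alternatives checked — unique.

back(4), face(S)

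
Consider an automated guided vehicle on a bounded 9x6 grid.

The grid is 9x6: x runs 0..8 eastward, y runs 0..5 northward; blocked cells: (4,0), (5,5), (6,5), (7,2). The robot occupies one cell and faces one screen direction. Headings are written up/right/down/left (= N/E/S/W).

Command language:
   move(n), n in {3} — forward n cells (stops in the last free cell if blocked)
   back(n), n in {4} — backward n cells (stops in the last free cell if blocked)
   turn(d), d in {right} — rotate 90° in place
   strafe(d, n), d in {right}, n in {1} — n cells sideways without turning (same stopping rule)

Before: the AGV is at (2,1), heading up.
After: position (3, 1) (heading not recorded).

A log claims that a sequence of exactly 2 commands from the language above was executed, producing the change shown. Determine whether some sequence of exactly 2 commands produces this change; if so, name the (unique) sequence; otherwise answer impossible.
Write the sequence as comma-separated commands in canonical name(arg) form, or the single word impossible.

key: order matters: swapping strafe(right, 1) and turn(right) lands elsewhere
from: at (2,1), heading up
t=1 strafe(right, 1) ⇒ at (3,1), heading up
t=2 turn(right) ⇒ at (3,1), heading right
no other 2-command option fits: unique.

strafe(right, 1), turn(right)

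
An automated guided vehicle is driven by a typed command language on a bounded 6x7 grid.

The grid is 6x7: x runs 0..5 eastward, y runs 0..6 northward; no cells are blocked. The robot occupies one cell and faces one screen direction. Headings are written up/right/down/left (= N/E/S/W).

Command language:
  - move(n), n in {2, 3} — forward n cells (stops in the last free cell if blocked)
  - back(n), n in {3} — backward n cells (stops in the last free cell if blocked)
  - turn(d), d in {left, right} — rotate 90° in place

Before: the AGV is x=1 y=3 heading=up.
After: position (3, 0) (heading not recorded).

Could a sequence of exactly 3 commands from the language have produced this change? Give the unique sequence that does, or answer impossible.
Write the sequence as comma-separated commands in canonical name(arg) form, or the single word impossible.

key: order matters: swapping back(3) and move(2) lands elsewhere
begin: x=1 y=3 heading=up
1. back(3) → x=1 y=0 heading=up
2. turn(right) → x=1 y=0 heading=right
3. move(2) → x=3 y=0 heading=right
uniquely the one of 125 3-step routes that fits.

back(3), turn(right), move(2)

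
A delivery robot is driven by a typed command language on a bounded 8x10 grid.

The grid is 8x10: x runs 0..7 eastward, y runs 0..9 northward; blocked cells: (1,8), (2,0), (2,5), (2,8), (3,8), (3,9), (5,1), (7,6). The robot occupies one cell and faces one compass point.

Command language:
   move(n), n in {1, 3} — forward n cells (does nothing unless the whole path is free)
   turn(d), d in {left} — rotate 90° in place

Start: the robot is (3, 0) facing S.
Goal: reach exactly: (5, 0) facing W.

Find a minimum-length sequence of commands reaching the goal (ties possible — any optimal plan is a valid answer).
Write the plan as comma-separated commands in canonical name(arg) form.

begin: (3, 0) facing S
[1] after turn(left): (3, 0) facing E
[2] after move(3): (6, 0) facing E
[3] after turn(left): (6, 0) facing N
[4] after turn(left): (6, 0) facing W
[5] after move(1): (5, 0) facing W
no 4-step plan works, so 5 is optimal.

turn(left), move(3), turn(left), turn(left), move(1)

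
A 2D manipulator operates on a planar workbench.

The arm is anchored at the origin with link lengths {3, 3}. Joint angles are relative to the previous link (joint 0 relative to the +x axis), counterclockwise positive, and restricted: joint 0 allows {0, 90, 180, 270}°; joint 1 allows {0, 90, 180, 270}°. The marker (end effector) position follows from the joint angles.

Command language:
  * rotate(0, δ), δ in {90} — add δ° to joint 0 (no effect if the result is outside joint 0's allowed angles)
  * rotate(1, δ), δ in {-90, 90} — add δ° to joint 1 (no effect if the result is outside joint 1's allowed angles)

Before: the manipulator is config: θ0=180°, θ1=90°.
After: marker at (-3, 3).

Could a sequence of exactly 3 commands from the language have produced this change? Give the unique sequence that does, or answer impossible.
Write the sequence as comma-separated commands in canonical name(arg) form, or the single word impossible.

from: config: θ0=180°, θ1=90°
1. rotate(0, 90) → config: θ0=270°, θ1=90°
2. rotate(0, 90) → config: θ0=0°, θ1=90°
3. rotate(0, 90) → config: θ0=90°, θ1=90°
uniquely the one of 27 3-step routes that fits.

rotate(0, 90), rotate(0, 90), rotate(0, 90)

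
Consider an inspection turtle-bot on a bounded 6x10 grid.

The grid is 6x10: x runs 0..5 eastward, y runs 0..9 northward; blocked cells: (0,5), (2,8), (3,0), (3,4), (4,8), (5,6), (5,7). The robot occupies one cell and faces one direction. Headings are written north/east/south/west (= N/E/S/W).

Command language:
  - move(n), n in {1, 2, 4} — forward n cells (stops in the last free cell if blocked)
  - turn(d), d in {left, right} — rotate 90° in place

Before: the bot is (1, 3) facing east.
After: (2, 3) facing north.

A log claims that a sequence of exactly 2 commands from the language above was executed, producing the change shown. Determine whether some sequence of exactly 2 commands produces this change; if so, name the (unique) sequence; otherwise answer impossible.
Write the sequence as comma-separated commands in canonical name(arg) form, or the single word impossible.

move(1), turn(left)

key: running turn(left) before move(1) would end elsewhere — order is forced
begin: (1, 3) facing east
[1] after move(1): (2, 3) facing east
[2] after turn(left): (2, 3) facing north
no rival 2-sequence matches.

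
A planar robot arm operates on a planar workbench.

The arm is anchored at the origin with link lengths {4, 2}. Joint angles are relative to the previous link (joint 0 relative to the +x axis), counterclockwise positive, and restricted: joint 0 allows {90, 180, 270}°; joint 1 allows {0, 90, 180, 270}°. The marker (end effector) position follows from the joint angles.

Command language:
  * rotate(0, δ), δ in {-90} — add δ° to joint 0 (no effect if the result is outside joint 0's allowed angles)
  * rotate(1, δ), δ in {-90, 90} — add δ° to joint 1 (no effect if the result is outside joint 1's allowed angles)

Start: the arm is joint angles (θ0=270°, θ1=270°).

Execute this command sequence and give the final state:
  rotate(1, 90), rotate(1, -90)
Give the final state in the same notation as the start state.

joint angles (θ0=270°, θ1=270°)

begin: joint angles (θ0=270°, θ1=270°)
1. rotate(1, 90) → joint angles (θ0=270°, θ1=0°)
2. rotate(1, -90) → joint angles (θ0=270°, θ1=270°)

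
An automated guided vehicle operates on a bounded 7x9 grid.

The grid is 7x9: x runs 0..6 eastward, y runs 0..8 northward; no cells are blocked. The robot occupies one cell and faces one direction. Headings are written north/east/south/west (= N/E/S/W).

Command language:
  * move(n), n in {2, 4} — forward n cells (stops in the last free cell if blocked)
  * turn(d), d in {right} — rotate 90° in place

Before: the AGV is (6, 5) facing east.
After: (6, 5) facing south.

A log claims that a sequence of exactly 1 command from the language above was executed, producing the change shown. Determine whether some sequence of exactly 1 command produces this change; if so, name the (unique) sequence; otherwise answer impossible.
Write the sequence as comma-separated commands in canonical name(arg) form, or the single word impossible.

turn(right)

key: (6,5) unchanged — the single command moves nothing
begin: (6, 5) facing east
t=1 turn(right) ⇒ (6, 5) facing south
no other 1-command option fits: unique.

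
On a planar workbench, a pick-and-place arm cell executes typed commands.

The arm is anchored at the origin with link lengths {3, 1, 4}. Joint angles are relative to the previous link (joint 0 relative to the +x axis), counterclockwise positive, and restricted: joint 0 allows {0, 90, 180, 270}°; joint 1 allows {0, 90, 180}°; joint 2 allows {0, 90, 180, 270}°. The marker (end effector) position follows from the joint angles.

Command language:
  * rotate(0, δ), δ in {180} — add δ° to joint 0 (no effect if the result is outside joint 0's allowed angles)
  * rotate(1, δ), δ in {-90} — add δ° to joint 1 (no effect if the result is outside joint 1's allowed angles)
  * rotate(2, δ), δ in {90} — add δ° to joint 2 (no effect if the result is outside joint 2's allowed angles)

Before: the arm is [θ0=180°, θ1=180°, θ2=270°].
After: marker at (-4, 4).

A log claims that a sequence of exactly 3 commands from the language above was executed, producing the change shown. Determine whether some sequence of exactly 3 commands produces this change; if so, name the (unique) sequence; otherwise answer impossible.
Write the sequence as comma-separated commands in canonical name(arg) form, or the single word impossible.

initial: [θ0=180°, θ1=180°, θ2=270°]
step 1 (rotate(1, -90)): [θ0=180°, θ1=90°, θ2=270°]
step 2 (rotate(1, -90)): [θ0=180°, θ1=0°, θ2=270°]
step 3 (rotate(1, -90)): [θ0=180°, θ1=0°, θ2=270°]
no rival 3-sequence matches.

rotate(1, -90), rotate(1, -90), rotate(1, -90)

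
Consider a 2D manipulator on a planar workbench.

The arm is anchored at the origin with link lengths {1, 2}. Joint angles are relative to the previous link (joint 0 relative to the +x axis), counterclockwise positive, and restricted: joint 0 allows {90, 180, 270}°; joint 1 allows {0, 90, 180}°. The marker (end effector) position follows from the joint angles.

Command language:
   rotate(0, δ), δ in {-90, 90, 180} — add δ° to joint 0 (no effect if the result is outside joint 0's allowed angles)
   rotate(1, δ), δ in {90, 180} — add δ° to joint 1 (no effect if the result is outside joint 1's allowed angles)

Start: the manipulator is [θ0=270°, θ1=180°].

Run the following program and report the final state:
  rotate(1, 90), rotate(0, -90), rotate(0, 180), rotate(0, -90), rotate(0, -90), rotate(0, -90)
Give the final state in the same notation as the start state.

[θ0=90°, θ1=180°]

initial: [θ0=270°, θ1=180°]
1. rotate(1, 90) → [θ0=270°, θ1=180°]
2. rotate(0, -90) → [θ0=180°, θ1=180°]
3. rotate(0, 180) → [θ0=180°, θ1=180°]
4. rotate(0, -90) → [θ0=90°, θ1=180°]
5. rotate(0, -90) → [θ0=90°, θ1=180°]
6. rotate(0, -90) → [θ0=90°, θ1=180°]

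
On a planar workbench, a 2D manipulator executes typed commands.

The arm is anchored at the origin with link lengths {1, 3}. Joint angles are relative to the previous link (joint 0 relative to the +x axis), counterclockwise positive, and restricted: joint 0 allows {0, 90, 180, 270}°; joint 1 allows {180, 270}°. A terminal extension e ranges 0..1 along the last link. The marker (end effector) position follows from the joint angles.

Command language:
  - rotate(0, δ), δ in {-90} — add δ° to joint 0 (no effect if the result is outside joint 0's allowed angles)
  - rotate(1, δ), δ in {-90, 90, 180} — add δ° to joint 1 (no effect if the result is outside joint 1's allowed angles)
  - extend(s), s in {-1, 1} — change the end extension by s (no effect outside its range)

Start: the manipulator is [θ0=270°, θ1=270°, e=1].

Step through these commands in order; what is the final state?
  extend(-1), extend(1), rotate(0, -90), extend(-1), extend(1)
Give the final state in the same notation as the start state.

start: [θ0=270°, θ1=270°, e=1]
t=1 extend(-1) ⇒ [θ0=270°, θ1=270°, e=0]
t=2 extend(1) ⇒ [θ0=270°, θ1=270°, e=1]
t=3 rotate(0, -90) ⇒ [θ0=180°, θ1=270°, e=1]
t=4 extend(-1) ⇒ [θ0=180°, θ1=270°, e=0]
t=5 extend(1) ⇒ [θ0=180°, θ1=270°, e=1]

[θ0=180°, θ1=270°, e=1]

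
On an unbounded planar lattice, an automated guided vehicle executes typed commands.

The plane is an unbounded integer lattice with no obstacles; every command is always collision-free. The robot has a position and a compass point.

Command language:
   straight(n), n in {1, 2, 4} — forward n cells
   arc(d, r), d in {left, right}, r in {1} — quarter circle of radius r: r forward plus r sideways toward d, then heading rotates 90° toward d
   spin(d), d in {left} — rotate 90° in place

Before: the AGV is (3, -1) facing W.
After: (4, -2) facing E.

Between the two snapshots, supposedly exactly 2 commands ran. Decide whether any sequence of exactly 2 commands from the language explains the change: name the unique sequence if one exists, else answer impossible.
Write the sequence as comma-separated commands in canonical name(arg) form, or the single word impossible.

key: position moved to (4,-2) AND the heading swung to E — translation plus rotation needed
t0: (3, -1) facing W
[1] after spin(left): (3, -1) facing S
[2] after arc(left, 1): (4, -2) facing E
no rival 2-sequence matches.

spin(left), arc(left, 1)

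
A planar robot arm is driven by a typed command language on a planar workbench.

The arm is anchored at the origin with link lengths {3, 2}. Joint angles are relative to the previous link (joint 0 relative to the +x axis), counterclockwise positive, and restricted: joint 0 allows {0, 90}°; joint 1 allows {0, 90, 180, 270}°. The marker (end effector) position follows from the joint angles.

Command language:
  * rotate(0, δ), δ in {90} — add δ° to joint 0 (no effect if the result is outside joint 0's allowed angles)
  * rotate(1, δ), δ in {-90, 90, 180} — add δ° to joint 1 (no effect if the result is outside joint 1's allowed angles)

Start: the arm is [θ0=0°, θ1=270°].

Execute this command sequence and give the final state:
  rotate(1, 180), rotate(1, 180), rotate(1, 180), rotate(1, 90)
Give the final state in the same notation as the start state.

initial: [θ0=0°, θ1=270°]
step 1 (rotate(1, 180)): [θ0=0°, θ1=90°]
step 2 (rotate(1, 180)): [θ0=0°, θ1=270°]
step 3 (rotate(1, 180)): [θ0=0°, θ1=90°]
step 4 (rotate(1, 90)): [θ0=0°, θ1=180°]

[θ0=0°, θ1=180°]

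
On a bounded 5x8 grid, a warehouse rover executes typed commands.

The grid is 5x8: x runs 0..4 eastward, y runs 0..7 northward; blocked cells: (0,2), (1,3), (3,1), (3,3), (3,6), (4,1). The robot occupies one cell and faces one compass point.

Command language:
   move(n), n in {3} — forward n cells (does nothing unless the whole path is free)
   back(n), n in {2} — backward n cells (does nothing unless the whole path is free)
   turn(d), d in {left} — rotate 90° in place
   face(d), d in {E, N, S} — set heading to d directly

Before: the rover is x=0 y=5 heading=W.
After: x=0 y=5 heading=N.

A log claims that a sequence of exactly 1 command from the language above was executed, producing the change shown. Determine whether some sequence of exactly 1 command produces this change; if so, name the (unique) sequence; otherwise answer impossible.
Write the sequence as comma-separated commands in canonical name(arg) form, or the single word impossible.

face(N)

key: parked at (0,5) the whole time — nothing moves the robot
start: x=0 y=5 heading=W
1. face(N) → x=0 y=5 heading=N
no other 1-command option fits: unique.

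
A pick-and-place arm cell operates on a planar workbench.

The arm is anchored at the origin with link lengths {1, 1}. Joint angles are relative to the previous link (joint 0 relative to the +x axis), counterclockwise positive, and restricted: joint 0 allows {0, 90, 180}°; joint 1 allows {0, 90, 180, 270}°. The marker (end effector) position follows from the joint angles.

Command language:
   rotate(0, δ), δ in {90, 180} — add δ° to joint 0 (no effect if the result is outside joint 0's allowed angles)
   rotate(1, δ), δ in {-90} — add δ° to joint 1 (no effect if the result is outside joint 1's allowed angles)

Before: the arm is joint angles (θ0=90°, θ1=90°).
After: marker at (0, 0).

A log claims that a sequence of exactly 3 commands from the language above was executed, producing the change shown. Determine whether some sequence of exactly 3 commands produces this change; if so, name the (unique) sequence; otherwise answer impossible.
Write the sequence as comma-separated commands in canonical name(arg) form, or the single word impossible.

begin: joint angles (θ0=90°, θ1=90°)
step 1 (rotate(1, -90)): joint angles (θ0=90°, θ1=0°)
step 2 (rotate(1, -90)): joint angles (θ0=90°, θ1=270°)
step 3 (rotate(1, -90)): joint angles (θ0=90°, θ1=180°)
all 27 alternatives checked — unique.

rotate(1, -90), rotate(1, -90), rotate(1, -90)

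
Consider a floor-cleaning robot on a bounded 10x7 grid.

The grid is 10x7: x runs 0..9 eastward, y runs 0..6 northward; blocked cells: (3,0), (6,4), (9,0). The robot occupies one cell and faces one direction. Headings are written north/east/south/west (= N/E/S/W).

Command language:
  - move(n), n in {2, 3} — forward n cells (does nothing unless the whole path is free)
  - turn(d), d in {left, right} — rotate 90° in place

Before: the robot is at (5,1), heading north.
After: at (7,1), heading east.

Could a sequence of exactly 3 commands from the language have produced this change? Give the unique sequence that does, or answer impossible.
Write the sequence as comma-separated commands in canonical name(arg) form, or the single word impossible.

key: move(3) would leave the grid, so it does nothing
from: at (5,1), heading north
1. turn(right) → at (5,1), heading east
2. move(2) → at (7,1), heading east
3. move(3) → at (7,1), heading east
uniquely the one of 64 3-step routes that fits.

turn(right), move(2), move(3)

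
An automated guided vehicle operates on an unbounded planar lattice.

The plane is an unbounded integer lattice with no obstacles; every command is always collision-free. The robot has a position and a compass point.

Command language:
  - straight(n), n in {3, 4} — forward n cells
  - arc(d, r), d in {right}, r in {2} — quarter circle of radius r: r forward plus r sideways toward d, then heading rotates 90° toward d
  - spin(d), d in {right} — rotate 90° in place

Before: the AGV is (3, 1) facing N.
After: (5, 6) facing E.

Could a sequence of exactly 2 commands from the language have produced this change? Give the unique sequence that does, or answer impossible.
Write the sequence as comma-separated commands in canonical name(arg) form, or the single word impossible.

straight(3), arc(right, 2)

key: running arc(right, 2) before straight(3) would end elsewhere — order is forced
begin: (3, 1) facing N
step 1 (straight(3)): (3, 4) facing N
step 2 (arc(right, 2)): (5, 6) facing E
all 16 alternatives checked — unique.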